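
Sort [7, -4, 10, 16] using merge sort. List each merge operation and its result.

Divide and conquer:
  Merge [7] + [-4] -> [-4, 7]
  Merge [10] + [16] -> [10, 16]
  Merge [-4, 7] + [10, 16] -> [-4, 7, 10, 16]


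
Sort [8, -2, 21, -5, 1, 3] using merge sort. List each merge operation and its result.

Divide and conquer:
  Merge [-2] + [21] -> [-2, 21]
  Merge [8] + [-2, 21] -> [-2, 8, 21]
  Merge [1] + [3] -> [1, 3]
  Merge [-5] + [1, 3] -> [-5, 1, 3]
  Merge [-2, 8, 21] + [-5, 1, 3] -> [-5, -2, 1, 3, 8, 21]


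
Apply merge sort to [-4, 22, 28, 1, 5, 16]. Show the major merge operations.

Divide and conquer:
  Merge [22] + [28] -> [22, 28]
  Merge [-4] + [22, 28] -> [-4, 22, 28]
  Merge [5] + [16] -> [5, 16]
  Merge [1] + [5, 16] -> [1, 5, 16]
  Merge [-4, 22, 28] + [1, 5, 16] -> [-4, 1, 5, 16, 22, 28]


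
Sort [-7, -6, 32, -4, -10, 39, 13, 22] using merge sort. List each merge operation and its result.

Divide and conquer:
  Merge [-7] + [-6] -> [-7, -6]
  Merge [32] + [-4] -> [-4, 32]
  Merge [-7, -6] + [-4, 32] -> [-7, -6, -4, 32]
  Merge [-10] + [39] -> [-10, 39]
  Merge [13] + [22] -> [13, 22]
  Merge [-10, 39] + [13, 22] -> [-10, 13, 22, 39]
  Merge [-7, -6, -4, 32] + [-10, 13, 22, 39] -> [-10, -7, -6, -4, 13, 22, 32, 39]


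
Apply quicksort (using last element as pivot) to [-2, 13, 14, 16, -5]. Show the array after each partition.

Partition 1: pivot=-5 at index 0 -> [-5, 13, 14, 16, -2]
Partition 2: pivot=-2 at index 1 -> [-5, -2, 14, 16, 13]
Partition 3: pivot=13 at index 2 -> [-5, -2, 13, 16, 14]
Partition 4: pivot=14 at index 3 -> [-5, -2, 13, 14, 16]


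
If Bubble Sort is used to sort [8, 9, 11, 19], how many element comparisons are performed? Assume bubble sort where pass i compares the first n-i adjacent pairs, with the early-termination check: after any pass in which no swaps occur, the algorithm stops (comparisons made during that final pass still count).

Pass 1: compare adjacent pairs (0,1)..(2,3) = 3 comparison(s), 0 swap(s) -> [8, 9, 11, 19]
No swaps in this pass, so bubble sort stops here.
Total comparisons: 3 = 3


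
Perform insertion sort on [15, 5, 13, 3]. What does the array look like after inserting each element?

First element 15 is already 'sorted'
Insert 5: shifted 1 elements -> [5, 15, 13, 3]
Insert 13: shifted 1 elements -> [5, 13, 15, 3]
Insert 3: shifted 3 elements -> [3, 5, 13, 15]


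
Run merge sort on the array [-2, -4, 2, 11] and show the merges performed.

Divide and conquer:
  Merge [-2] + [-4] -> [-4, -2]
  Merge [2] + [11] -> [2, 11]
  Merge [-4, -2] + [2, 11] -> [-4, -2, 2, 11]


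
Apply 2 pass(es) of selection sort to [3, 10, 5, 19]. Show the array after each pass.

Pass 1: Select minimum 3 at index 0, swap -> [3, 10, 5, 19]
Pass 2: Select minimum 5 at index 2, swap -> [3, 5, 10, 19]


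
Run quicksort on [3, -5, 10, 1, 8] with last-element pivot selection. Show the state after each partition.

Partition 1: pivot=8 at index 3 -> [3, -5, 1, 8, 10]
Partition 2: pivot=1 at index 1 -> [-5, 1, 3, 8, 10]


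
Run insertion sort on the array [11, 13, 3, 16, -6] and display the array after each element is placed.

First element 11 is already 'sorted'
Insert 13: shifted 0 elements -> [11, 13, 3, 16, -6]
Insert 3: shifted 2 elements -> [3, 11, 13, 16, -6]
Insert 16: shifted 0 elements -> [3, 11, 13, 16, -6]
Insert -6: shifted 4 elements -> [-6, 3, 11, 13, 16]


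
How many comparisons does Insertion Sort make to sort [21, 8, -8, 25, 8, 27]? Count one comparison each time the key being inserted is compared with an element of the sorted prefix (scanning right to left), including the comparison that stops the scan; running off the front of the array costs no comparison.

Insert 8: 21 > 8 (shift), reached front = 1 comparison(s) -> [8, 21, -8, 25, 8, 27]
Insert -8: 21 > -8 (shift), 8 > -8 (shift), reached front = 2 comparison(s) -> [-8, 8, 21, 25, 8, 27]
Insert 25: 21 <= 25 (stop) = 1 comparison(s) -> [-8, 8, 21, 25, 8, 27]
Insert 8: 25 > 8 (shift), 21 > 8 (shift), 8 <= 8 (stop) = 3 comparison(s) -> [-8, 8, 8, 21, 25, 27]
Insert 27: 25 <= 27 (stop) = 1 comparison(s) -> [-8, 8, 8, 21, 25, 27]
Total comparisons: 1 + 2 + 1 + 3 + 1 = 8


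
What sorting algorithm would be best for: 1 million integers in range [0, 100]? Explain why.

Best choice: Counting sort
Reason: O(n + k) where k=100 is small; linear time beats O(n log n)


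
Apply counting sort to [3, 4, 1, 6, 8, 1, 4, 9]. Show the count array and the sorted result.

Count array: [0, 2, 0, 1, 2, 0, 1, 0, 1, 1]
(count[i] = number of elements equal to i)
Cumulative count: [0, 2, 2, 3, 5, 5, 6, 6, 7, 8]
Sorted: [1, 1, 3, 4, 4, 6, 8, 9]


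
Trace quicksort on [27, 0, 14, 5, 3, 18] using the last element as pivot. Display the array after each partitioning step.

Partition 1: pivot=18 at index 4 -> [0, 14, 5, 3, 18, 27]
Partition 2: pivot=3 at index 1 -> [0, 3, 5, 14, 18, 27]
Partition 3: pivot=14 at index 3 -> [0, 3, 5, 14, 18, 27]


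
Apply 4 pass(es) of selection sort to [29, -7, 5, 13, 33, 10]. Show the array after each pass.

Pass 1: Select minimum -7 at index 1, swap -> [-7, 29, 5, 13, 33, 10]
Pass 2: Select minimum 5 at index 2, swap -> [-7, 5, 29, 13, 33, 10]
Pass 3: Select minimum 10 at index 5, swap -> [-7, 5, 10, 13, 33, 29]
Pass 4: Select minimum 13 at index 3, swap -> [-7, 5, 10, 13, 33, 29]


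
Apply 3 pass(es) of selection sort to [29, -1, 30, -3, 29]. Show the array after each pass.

Pass 1: Select minimum -3 at index 3, swap -> [-3, -1, 30, 29, 29]
Pass 2: Select minimum -1 at index 1, swap -> [-3, -1, 30, 29, 29]
Pass 3: Select minimum 29 at index 3, swap -> [-3, -1, 29, 30, 29]


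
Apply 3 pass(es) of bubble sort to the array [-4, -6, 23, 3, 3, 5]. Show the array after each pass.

After pass 1: [-6, -4, 3, 3, 5, 23] (4 swaps)
After pass 2: [-6, -4, 3, 3, 5, 23] (0 swaps)
After pass 3: [-6, -4, 3, 3, 5, 23] (0 swaps)
Total swaps: 4


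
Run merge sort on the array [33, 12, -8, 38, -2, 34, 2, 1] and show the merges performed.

Divide and conquer:
  Merge [33] + [12] -> [12, 33]
  Merge [-8] + [38] -> [-8, 38]
  Merge [12, 33] + [-8, 38] -> [-8, 12, 33, 38]
  Merge [-2] + [34] -> [-2, 34]
  Merge [2] + [1] -> [1, 2]
  Merge [-2, 34] + [1, 2] -> [-2, 1, 2, 34]
  Merge [-8, 12, 33, 38] + [-2, 1, 2, 34] -> [-8, -2, 1, 2, 12, 33, 34, 38]


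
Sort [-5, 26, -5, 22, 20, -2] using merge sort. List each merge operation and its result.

Divide and conquer:
  Merge [26] + [-5] -> [-5, 26]
  Merge [-5] + [-5, 26] -> [-5, -5, 26]
  Merge [20] + [-2] -> [-2, 20]
  Merge [22] + [-2, 20] -> [-2, 20, 22]
  Merge [-5, -5, 26] + [-2, 20, 22] -> [-5, -5, -2, 20, 22, 26]


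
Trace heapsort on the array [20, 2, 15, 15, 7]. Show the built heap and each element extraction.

Build heap: [20, 15, 15, 2, 7]
Extract 20: [15, 7, 15, 2, 20]
Extract 15: [15, 7, 2, 15, 20]
Extract 15: [7, 2, 15, 15, 20]
Extract 7: [2, 7, 15, 15, 20]


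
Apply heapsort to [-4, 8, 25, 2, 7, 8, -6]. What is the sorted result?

Build heap: [25, 8, 8, 2, 7, -4, -6]
Extract 25: [8, 7, 8, 2, -6, -4, 25]
Extract 8: [8, 7, -4, 2, -6, 8, 25]
Extract 8: [7, 2, -4, -6, 8, 8, 25]
Extract 7: [2, -6, -4, 7, 8, 8, 25]
Extract 2: [-4, -6, 2, 7, 8, 8, 25]
Extract -4: [-6, -4, 2, 7, 8, 8, 25]


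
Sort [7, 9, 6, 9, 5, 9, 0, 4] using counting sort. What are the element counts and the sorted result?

Count array: [1, 0, 0, 0, 1, 1, 1, 1, 0, 3]
(count[i] = number of elements equal to i)
Cumulative count: [1, 1, 1, 1, 2, 3, 4, 5, 5, 8]
Sorted: [0, 4, 5, 6, 7, 9, 9, 9]


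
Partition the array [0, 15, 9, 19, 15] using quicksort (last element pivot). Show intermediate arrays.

Partition 1: pivot=15 at index 3 -> [0, 15, 9, 15, 19]
Partition 2: pivot=9 at index 1 -> [0, 9, 15, 15, 19]


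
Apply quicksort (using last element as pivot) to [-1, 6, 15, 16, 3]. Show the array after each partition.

Partition 1: pivot=3 at index 1 -> [-1, 3, 15, 16, 6]
Partition 2: pivot=6 at index 2 -> [-1, 3, 6, 16, 15]
Partition 3: pivot=15 at index 3 -> [-1, 3, 6, 15, 16]


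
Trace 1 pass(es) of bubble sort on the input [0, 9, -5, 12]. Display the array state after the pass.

After pass 1: [0, -5, 9, 12] (1 swaps)
Total swaps: 1


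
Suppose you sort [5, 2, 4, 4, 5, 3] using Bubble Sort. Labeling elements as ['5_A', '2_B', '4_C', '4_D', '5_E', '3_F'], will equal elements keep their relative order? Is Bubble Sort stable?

Trace Bubble Sort on the labeled array (the key is the number; the letter only tracks identity):
  After pass 1: [2_B, 4_C, 4_D, 5_A, 3_F, 5_E]
  After pass 2: [2_B, 4_C, 4_D, 3_F, 5_A, 5_E]
  After pass 3: [2_B, 4_C, 3_F, 4_D, 5_A, 5_E]
  After pass 4: [2_B, 3_F, 4_C, 4_D, 5_A, 5_E]
  After pass 5: [2_B, 3_F, 4_C, 4_D, 5_A, 5_E] (no swaps, done)
Final order: [2_B, 3_F, 4_C, 4_D, 5_A, 5_E]
Equal keys:
  value 4: originally 4_C, 4_D; after sorting 4_C, 4_D -> order preserved
  value 5: originally 5_A, 5_E; after sorting 5_A, 5_E -> order preserved
All equal keys kept their original relative order. Bubble Sort is stable: it only swaps adjacent elements when the left one is strictly greater, so equal keys never move past each other.
Answer: Stable


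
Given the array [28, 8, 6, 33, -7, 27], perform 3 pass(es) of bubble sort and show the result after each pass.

After pass 1: [8, 6, 28, -7, 27, 33] (4 swaps)
After pass 2: [6, 8, -7, 27, 28, 33] (3 swaps)
After pass 3: [6, -7, 8, 27, 28, 33] (1 swaps)
Total swaps: 8


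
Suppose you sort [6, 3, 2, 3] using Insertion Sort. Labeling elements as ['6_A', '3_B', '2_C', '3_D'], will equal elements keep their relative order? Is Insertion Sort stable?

Trace Insertion Sort on the labeled array (the key is the number; the letter only tracks identity):
  Insert 3_B at index 0: [3_B, 6_A, 2_C, 3_D]
  Insert 2_C at index 0: [2_C, 3_B, 6_A, 3_D]
  Insert 3_D at index 2: [2_C, 3_B, 3_D, 6_A]
Final order: [2_C, 3_B, 3_D, 6_A]
Equal keys:
  value 3: originally 3_B, 3_D; after sorting 3_B, 3_D -> order preserved
All equal keys kept their original relative order. Insertion Sort is stable: elements are shifted only while they are strictly greater than the key, so a key is inserted after any equal elements already placed.
Answer: Stable


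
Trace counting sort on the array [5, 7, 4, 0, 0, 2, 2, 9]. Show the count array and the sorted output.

Count array: [2, 0, 2, 0, 1, 1, 0, 1, 0, 1]
(count[i] = number of elements equal to i)
Cumulative count: [2, 2, 4, 4, 5, 6, 6, 7, 7, 8]
Sorted: [0, 0, 2, 2, 4, 5, 7, 9]


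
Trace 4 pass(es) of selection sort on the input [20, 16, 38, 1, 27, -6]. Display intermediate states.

Pass 1: Select minimum -6 at index 5, swap -> [-6, 16, 38, 1, 27, 20]
Pass 2: Select minimum 1 at index 3, swap -> [-6, 1, 38, 16, 27, 20]
Pass 3: Select minimum 16 at index 3, swap -> [-6, 1, 16, 38, 27, 20]
Pass 4: Select minimum 20 at index 5, swap -> [-6, 1, 16, 20, 27, 38]


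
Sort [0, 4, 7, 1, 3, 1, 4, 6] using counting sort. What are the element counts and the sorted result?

Count array: [1, 2, 0, 1, 2, 0, 1, 1]
(count[i] = number of elements equal to i)
Cumulative count: [1, 3, 3, 4, 6, 6, 7, 8]
Sorted: [0, 1, 1, 3, 4, 4, 6, 7]


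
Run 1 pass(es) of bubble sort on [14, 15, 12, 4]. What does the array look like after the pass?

After pass 1: [14, 12, 4, 15] (2 swaps)
Total swaps: 2


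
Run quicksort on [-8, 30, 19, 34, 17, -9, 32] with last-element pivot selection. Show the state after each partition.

Partition 1: pivot=32 at index 5 -> [-8, 30, 19, 17, -9, 32, 34]
Partition 2: pivot=-9 at index 0 -> [-9, 30, 19, 17, -8, 32, 34]
Partition 3: pivot=-8 at index 1 -> [-9, -8, 19, 17, 30, 32, 34]
Partition 4: pivot=30 at index 4 -> [-9, -8, 19, 17, 30, 32, 34]
Partition 5: pivot=17 at index 2 -> [-9, -8, 17, 19, 30, 32, 34]


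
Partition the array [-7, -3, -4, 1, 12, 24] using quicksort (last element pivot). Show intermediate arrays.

Partition 1: pivot=24 at index 5 -> [-7, -3, -4, 1, 12, 24]
Partition 2: pivot=12 at index 4 -> [-7, -3, -4, 1, 12, 24]
Partition 3: pivot=1 at index 3 -> [-7, -3, -4, 1, 12, 24]
Partition 4: pivot=-4 at index 1 -> [-7, -4, -3, 1, 12, 24]


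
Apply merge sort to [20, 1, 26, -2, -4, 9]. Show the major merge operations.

Divide and conquer:
  Merge [1] + [26] -> [1, 26]
  Merge [20] + [1, 26] -> [1, 20, 26]
  Merge [-4] + [9] -> [-4, 9]
  Merge [-2] + [-4, 9] -> [-4, -2, 9]
  Merge [1, 20, 26] + [-4, -2, 9] -> [-4, -2, 1, 9, 20, 26]


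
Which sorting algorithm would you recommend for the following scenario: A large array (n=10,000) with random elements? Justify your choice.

Best choice: Quicksort or Mergesort
Reason: Both have O(n log n) average case; quicksort has lower constant factors


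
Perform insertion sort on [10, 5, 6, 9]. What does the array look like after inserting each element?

First element 10 is already 'sorted'
Insert 5: shifted 1 elements -> [5, 10, 6, 9]
Insert 6: shifted 1 elements -> [5, 6, 10, 9]
Insert 9: shifted 1 elements -> [5, 6, 9, 10]


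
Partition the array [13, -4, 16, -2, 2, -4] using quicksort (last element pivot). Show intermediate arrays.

Partition 1: pivot=-4 at index 1 -> [-4, -4, 16, -2, 2, 13]
Partition 2: pivot=13 at index 4 -> [-4, -4, -2, 2, 13, 16]
Partition 3: pivot=2 at index 3 -> [-4, -4, -2, 2, 13, 16]


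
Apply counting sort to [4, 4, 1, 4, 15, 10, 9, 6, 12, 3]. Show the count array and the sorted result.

Count array: [0, 1, 0, 1, 3, 0, 1, 0, 0, 1, 1, 0, 1, 0, 0, 1]
(count[i] = number of elements equal to i)
Cumulative count: [0, 1, 1, 2, 5, 5, 6, 6, 6, 7, 8, 8, 9, 9, 9, 10]
Sorted: [1, 3, 4, 4, 4, 6, 9, 10, 12, 15]


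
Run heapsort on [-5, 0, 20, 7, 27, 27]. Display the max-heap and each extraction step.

Build heap: [27, 7, 27, -5, 0, 20]
Extract 27: [27, 7, 20, -5, 0, 27]
Extract 27: [20, 7, 0, -5, 27, 27]
Extract 20: [7, -5, 0, 20, 27, 27]
Extract 7: [0, -5, 7, 20, 27, 27]
Extract 0: [-5, 0, 7, 20, 27, 27]


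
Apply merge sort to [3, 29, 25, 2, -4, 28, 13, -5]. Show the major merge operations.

Divide and conquer:
  Merge [3] + [29] -> [3, 29]
  Merge [25] + [2] -> [2, 25]
  Merge [3, 29] + [2, 25] -> [2, 3, 25, 29]
  Merge [-4] + [28] -> [-4, 28]
  Merge [13] + [-5] -> [-5, 13]
  Merge [-4, 28] + [-5, 13] -> [-5, -4, 13, 28]
  Merge [2, 3, 25, 29] + [-5, -4, 13, 28] -> [-5, -4, 2, 3, 13, 25, 28, 29]


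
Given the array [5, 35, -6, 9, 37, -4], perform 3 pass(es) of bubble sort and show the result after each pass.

After pass 1: [5, -6, 9, 35, -4, 37] (3 swaps)
After pass 2: [-6, 5, 9, -4, 35, 37] (2 swaps)
After pass 3: [-6, 5, -4, 9, 35, 37] (1 swaps)
Total swaps: 6


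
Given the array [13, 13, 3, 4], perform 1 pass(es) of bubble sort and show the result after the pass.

After pass 1: [13, 3, 4, 13] (2 swaps)
Total swaps: 2


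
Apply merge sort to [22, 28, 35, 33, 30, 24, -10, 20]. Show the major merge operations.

Divide and conquer:
  Merge [22] + [28] -> [22, 28]
  Merge [35] + [33] -> [33, 35]
  Merge [22, 28] + [33, 35] -> [22, 28, 33, 35]
  Merge [30] + [24] -> [24, 30]
  Merge [-10] + [20] -> [-10, 20]
  Merge [24, 30] + [-10, 20] -> [-10, 20, 24, 30]
  Merge [22, 28, 33, 35] + [-10, 20, 24, 30] -> [-10, 20, 22, 24, 28, 30, 33, 35]


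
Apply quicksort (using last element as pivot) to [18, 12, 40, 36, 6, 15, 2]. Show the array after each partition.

Partition 1: pivot=2 at index 0 -> [2, 12, 40, 36, 6, 15, 18]
Partition 2: pivot=18 at index 4 -> [2, 12, 6, 15, 18, 36, 40]
Partition 3: pivot=15 at index 3 -> [2, 12, 6, 15, 18, 36, 40]
Partition 4: pivot=6 at index 1 -> [2, 6, 12, 15, 18, 36, 40]
Partition 5: pivot=40 at index 6 -> [2, 6, 12, 15, 18, 36, 40]


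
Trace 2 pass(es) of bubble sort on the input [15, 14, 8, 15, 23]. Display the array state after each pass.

After pass 1: [14, 8, 15, 15, 23] (2 swaps)
After pass 2: [8, 14, 15, 15, 23] (1 swaps)
Total swaps: 3


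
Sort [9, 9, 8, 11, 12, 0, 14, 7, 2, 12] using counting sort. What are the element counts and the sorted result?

Count array: [1, 0, 1, 0, 0, 0, 0, 1, 1, 2, 0, 1, 2, 0, 1]
(count[i] = number of elements equal to i)
Cumulative count: [1, 1, 2, 2, 2, 2, 2, 3, 4, 6, 6, 7, 9, 9, 10]
Sorted: [0, 2, 7, 8, 9, 9, 11, 12, 12, 14]


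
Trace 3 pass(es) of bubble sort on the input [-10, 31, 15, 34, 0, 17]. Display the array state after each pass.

After pass 1: [-10, 15, 31, 0, 17, 34] (3 swaps)
After pass 2: [-10, 15, 0, 17, 31, 34] (2 swaps)
After pass 3: [-10, 0, 15, 17, 31, 34] (1 swaps)
Total swaps: 6


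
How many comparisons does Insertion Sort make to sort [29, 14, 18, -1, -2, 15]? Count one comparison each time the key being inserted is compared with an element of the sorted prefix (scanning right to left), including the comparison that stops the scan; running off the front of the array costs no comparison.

Insert 14: 29 > 14 (shift), reached front = 1 comparison(s) -> [14, 29, 18, -1, -2, 15]
Insert 18: 29 > 18 (shift), 14 <= 18 (stop) = 2 comparison(s) -> [14, 18, 29, -1, -2, 15]
Insert -1: 29 > -1 (shift), 18 > -1 (shift), 14 > -1 (shift), reached front = 3 comparison(s) -> [-1, 14, 18, 29, -2, 15]
Insert -2: 29 > -2 (shift), 18 > -2 (shift), 14 > -2 (shift), -1 > -2 (shift), reached front = 4 comparison(s) -> [-2, -1, 14, 18, 29, 15]
Insert 15: 29 > 15 (shift), 18 > 15 (shift), 14 <= 15 (stop) = 3 comparison(s) -> [-2, -1, 14, 15, 18, 29]
Total comparisons: 1 + 2 + 3 + 4 + 3 = 13


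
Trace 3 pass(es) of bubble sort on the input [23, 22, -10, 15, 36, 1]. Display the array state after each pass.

After pass 1: [22, -10, 15, 23, 1, 36] (4 swaps)
After pass 2: [-10, 15, 22, 1, 23, 36] (3 swaps)
After pass 3: [-10, 15, 1, 22, 23, 36] (1 swaps)
Total swaps: 8


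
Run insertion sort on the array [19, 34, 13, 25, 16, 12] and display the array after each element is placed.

First element 19 is already 'sorted'
Insert 34: shifted 0 elements -> [19, 34, 13, 25, 16, 12]
Insert 13: shifted 2 elements -> [13, 19, 34, 25, 16, 12]
Insert 25: shifted 1 elements -> [13, 19, 25, 34, 16, 12]
Insert 16: shifted 3 elements -> [13, 16, 19, 25, 34, 12]
Insert 12: shifted 5 elements -> [12, 13, 16, 19, 25, 34]


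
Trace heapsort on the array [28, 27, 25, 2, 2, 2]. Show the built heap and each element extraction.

Build heap: [28, 27, 25, 2, 2, 2]
Extract 28: [27, 2, 25, 2, 2, 28]
Extract 27: [25, 2, 2, 2, 27, 28]
Extract 25: [2, 2, 2, 25, 27, 28]
Extract 2: [2, 2, 2, 25, 27, 28]
Extract 2: [2, 2, 2, 25, 27, 28]


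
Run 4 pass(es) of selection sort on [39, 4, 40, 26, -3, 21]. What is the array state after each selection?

Pass 1: Select minimum -3 at index 4, swap -> [-3, 4, 40, 26, 39, 21]
Pass 2: Select minimum 4 at index 1, swap -> [-3, 4, 40, 26, 39, 21]
Pass 3: Select minimum 21 at index 5, swap -> [-3, 4, 21, 26, 39, 40]
Pass 4: Select minimum 26 at index 3, swap -> [-3, 4, 21, 26, 39, 40]


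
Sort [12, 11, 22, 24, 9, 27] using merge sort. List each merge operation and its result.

Divide and conquer:
  Merge [11] + [22] -> [11, 22]
  Merge [12] + [11, 22] -> [11, 12, 22]
  Merge [9] + [27] -> [9, 27]
  Merge [24] + [9, 27] -> [9, 24, 27]
  Merge [11, 12, 22] + [9, 24, 27] -> [9, 11, 12, 22, 24, 27]


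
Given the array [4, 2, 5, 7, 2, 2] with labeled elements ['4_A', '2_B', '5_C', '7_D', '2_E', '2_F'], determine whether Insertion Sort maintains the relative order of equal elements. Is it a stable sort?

Trace Insertion Sort on the labeled array (the key is the number; the letter only tracks identity):
  Insert 2_B at index 0: [2_B, 4_A, 5_C, 7_D, 2_E, 2_F]
  Insert 5_C at index 2: [2_B, 4_A, 5_C, 7_D, 2_E, 2_F]
  Insert 7_D at index 3: [2_B, 4_A, 5_C, 7_D, 2_E, 2_F]
  Insert 2_E at index 1: [2_B, 2_E, 4_A, 5_C, 7_D, 2_F]
  Insert 2_F at index 2: [2_B, 2_E, 2_F, 4_A, 5_C, 7_D]
Final order: [2_B, 2_E, 2_F, 4_A, 5_C, 7_D]
Equal keys:
  value 2: originally 2_B, 2_E, 2_F; after sorting 2_B, 2_E, 2_F -> order preserved
All equal keys kept their original relative order. Insertion Sort is stable: elements are shifted only while they are strictly greater than the key, so a key is inserted after any equal elements already placed.
Answer: Stable


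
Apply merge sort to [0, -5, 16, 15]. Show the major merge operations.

Divide and conquer:
  Merge [0] + [-5] -> [-5, 0]
  Merge [16] + [15] -> [15, 16]
  Merge [-5, 0] + [15, 16] -> [-5, 0, 15, 16]


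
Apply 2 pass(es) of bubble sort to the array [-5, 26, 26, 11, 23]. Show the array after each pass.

After pass 1: [-5, 26, 11, 23, 26] (2 swaps)
After pass 2: [-5, 11, 23, 26, 26] (2 swaps)
Total swaps: 4


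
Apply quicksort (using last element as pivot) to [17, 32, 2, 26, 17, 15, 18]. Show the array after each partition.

Partition 1: pivot=18 at index 4 -> [17, 2, 17, 15, 18, 26, 32]
Partition 2: pivot=15 at index 1 -> [2, 15, 17, 17, 18, 26, 32]
Partition 3: pivot=17 at index 3 -> [2, 15, 17, 17, 18, 26, 32]
Partition 4: pivot=32 at index 6 -> [2, 15, 17, 17, 18, 26, 32]


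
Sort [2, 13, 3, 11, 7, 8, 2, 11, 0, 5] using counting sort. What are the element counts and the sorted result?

Count array: [1, 0, 2, 1, 0, 1, 0, 1, 1, 0, 0, 2, 0, 1]
(count[i] = number of elements equal to i)
Cumulative count: [1, 1, 3, 4, 4, 5, 5, 6, 7, 7, 7, 9, 9, 10]
Sorted: [0, 2, 2, 3, 5, 7, 8, 11, 11, 13]


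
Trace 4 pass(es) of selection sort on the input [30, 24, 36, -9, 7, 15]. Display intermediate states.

Pass 1: Select minimum -9 at index 3, swap -> [-9, 24, 36, 30, 7, 15]
Pass 2: Select minimum 7 at index 4, swap -> [-9, 7, 36, 30, 24, 15]
Pass 3: Select minimum 15 at index 5, swap -> [-9, 7, 15, 30, 24, 36]
Pass 4: Select minimum 24 at index 4, swap -> [-9, 7, 15, 24, 30, 36]


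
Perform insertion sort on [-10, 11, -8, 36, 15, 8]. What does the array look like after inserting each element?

First element -10 is already 'sorted'
Insert 11: shifted 0 elements -> [-10, 11, -8, 36, 15, 8]
Insert -8: shifted 1 elements -> [-10, -8, 11, 36, 15, 8]
Insert 36: shifted 0 elements -> [-10, -8, 11, 36, 15, 8]
Insert 15: shifted 1 elements -> [-10, -8, 11, 15, 36, 8]
Insert 8: shifted 3 elements -> [-10, -8, 8, 11, 15, 36]


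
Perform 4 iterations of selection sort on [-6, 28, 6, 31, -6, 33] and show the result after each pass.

Pass 1: Select minimum -6 at index 0, swap -> [-6, 28, 6, 31, -6, 33]
Pass 2: Select minimum -6 at index 4, swap -> [-6, -6, 6, 31, 28, 33]
Pass 3: Select minimum 6 at index 2, swap -> [-6, -6, 6, 31, 28, 33]
Pass 4: Select minimum 28 at index 4, swap -> [-6, -6, 6, 28, 31, 33]


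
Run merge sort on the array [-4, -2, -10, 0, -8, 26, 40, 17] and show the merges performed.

Divide and conquer:
  Merge [-4] + [-2] -> [-4, -2]
  Merge [-10] + [0] -> [-10, 0]
  Merge [-4, -2] + [-10, 0] -> [-10, -4, -2, 0]
  Merge [-8] + [26] -> [-8, 26]
  Merge [40] + [17] -> [17, 40]
  Merge [-8, 26] + [17, 40] -> [-8, 17, 26, 40]
  Merge [-10, -4, -2, 0] + [-8, 17, 26, 40] -> [-10, -8, -4, -2, 0, 17, 26, 40]


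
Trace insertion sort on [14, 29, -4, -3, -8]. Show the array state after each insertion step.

First element 14 is already 'sorted'
Insert 29: shifted 0 elements -> [14, 29, -4, -3, -8]
Insert -4: shifted 2 elements -> [-4, 14, 29, -3, -8]
Insert -3: shifted 2 elements -> [-4, -3, 14, 29, -8]
Insert -8: shifted 4 elements -> [-8, -4, -3, 14, 29]


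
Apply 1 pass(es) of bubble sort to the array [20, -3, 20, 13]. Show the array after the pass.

After pass 1: [-3, 20, 13, 20] (2 swaps)
Total swaps: 2


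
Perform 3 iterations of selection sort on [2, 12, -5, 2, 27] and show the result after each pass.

Pass 1: Select minimum -5 at index 2, swap -> [-5, 12, 2, 2, 27]
Pass 2: Select minimum 2 at index 2, swap -> [-5, 2, 12, 2, 27]
Pass 3: Select minimum 2 at index 3, swap -> [-5, 2, 2, 12, 27]


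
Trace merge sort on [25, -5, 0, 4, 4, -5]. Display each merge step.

Divide and conquer:
  Merge [-5] + [0] -> [-5, 0]
  Merge [25] + [-5, 0] -> [-5, 0, 25]
  Merge [4] + [-5] -> [-5, 4]
  Merge [4] + [-5, 4] -> [-5, 4, 4]
  Merge [-5, 0, 25] + [-5, 4, 4] -> [-5, -5, 0, 4, 4, 25]


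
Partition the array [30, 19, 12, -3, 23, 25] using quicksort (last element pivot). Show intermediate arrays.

Partition 1: pivot=25 at index 4 -> [19, 12, -3, 23, 25, 30]
Partition 2: pivot=23 at index 3 -> [19, 12, -3, 23, 25, 30]
Partition 3: pivot=-3 at index 0 -> [-3, 12, 19, 23, 25, 30]
Partition 4: pivot=19 at index 2 -> [-3, 12, 19, 23, 25, 30]


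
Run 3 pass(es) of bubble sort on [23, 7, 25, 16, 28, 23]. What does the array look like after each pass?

After pass 1: [7, 23, 16, 25, 23, 28] (3 swaps)
After pass 2: [7, 16, 23, 23, 25, 28] (2 swaps)
After pass 3: [7, 16, 23, 23, 25, 28] (0 swaps)
Total swaps: 5


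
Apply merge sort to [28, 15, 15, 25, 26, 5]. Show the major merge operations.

Divide and conquer:
  Merge [15] + [15] -> [15, 15]
  Merge [28] + [15, 15] -> [15, 15, 28]
  Merge [26] + [5] -> [5, 26]
  Merge [25] + [5, 26] -> [5, 25, 26]
  Merge [15, 15, 28] + [5, 25, 26] -> [5, 15, 15, 25, 26, 28]


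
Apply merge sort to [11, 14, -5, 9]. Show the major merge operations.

Divide and conquer:
  Merge [11] + [14] -> [11, 14]
  Merge [-5] + [9] -> [-5, 9]
  Merge [11, 14] + [-5, 9] -> [-5, 9, 11, 14]


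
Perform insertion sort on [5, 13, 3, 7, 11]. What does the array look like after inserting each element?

First element 5 is already 'sorted'
Insert 13: shifted 0 elements -> [5, 13, 3, 7, 11]
Insert 3: shifted 2 elements -> [3, 5, 13, 7, 11]
Insert 7: shifted 1 elements -> [3, 5, 7, 13, 11]
Insert 11: shifted 1 elements -> [3, 5, 7, 11, 13]


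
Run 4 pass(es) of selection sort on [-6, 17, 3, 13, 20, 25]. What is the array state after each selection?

Pass 1: Select minimum -6 at index 0, swap -> [-6, 17, 3, 13, 20, 25]
Pass 2: Select minimum 3 at index 2, swap -> [-6, 3, 17, 13, 20, 25]
Pass 3: Select minimum 13 at index 3, swap -> [-6, 3, 13, 17, 20, 25]
Pass 4: Select minimum 17 at index 3, swap -> [-6, 3, 13, 17, 20, 25]


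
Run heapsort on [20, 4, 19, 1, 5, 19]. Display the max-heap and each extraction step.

Build heap: [20, 5, 19, 1, 4, 19]
Extract 20: [19, 5, 19, 1, 4, 20]
Extract 19: [19, 5, 4, 1, 19, 20]
Extract 19: [5, 1, 4, 19, 19, 20]
Extract 5: [4, 1, 5, 19, 19, 20]
Extract 4: [1, 4, 5, 19, 19, 20]


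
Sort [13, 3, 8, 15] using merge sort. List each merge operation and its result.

Divide and conquer:
  Merge [13] + [3] -> [3, 13]
  Merge [8] + [15] -> [8, 15]
  Merge [3, 13] + [8, 15] -> [3, 8, 13, 15]


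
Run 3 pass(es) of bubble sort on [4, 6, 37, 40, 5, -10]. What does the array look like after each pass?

After pass 1: [4, 6, 37, 5, -10, 40] (2 swaps)
After pass 2: [4, 6, 5, -10, 37, 40] (2 swaps)
After pass 3: [4, 5, -10, 6, 37, 40] (2 swaps)
Total swaps: 6


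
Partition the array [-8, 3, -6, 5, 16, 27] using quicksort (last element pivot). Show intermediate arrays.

Partition 1: pivot=27 at index 5 -> [-8, 3, -6, 5, 16, 27]
Partition 2: pivot=16 at index 4 -> [-8, 3, -6, 5, 16, 27]
Partition 3: pivot=5 at index 3 -> [-8, 3, -6, 5, 16, 27]
Partition 4: pivot=-6 at index 1 -> [-8, -6, 3, 5, 16, 27]


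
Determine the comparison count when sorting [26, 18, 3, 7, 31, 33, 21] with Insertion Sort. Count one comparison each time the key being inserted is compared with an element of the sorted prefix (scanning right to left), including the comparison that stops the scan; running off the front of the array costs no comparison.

Insert 18: 26 > 18 (shift), reached front = 1 comparison(s) -> [18, 26, 3, 7, 31, 33, 21]
Insert 3: 26 > 3 (shift), 18 > 3 (shift), reached front = 2 comparison(s) -> [3, 18, 26, 7, 31, 33, 21]
Insert 7: 26 > 7 (shift), 18 > 7 (shift), 3 <= 7 (stop) = 3 comparison(s) -> [3, 7, 18, 26, 31, 33, 21]
Insert 31: 26 <= 31 (stop) = 1 comparison(s) -> [3, 7, 18, 26, 31, 33, 21]
Insert 33: 31 <= 33 (stop) = 1 comparison(s) -> [3, 7, 18, 26, 31, 33, 21]
Insert 21: 33 > 21 (shift), 31 > 21 (shift), 26 > 21 (shift), 18 <= 21 (stop) = 4 comparison(s) -> [3, 7, 18, 21, 26, 31, 33]
Total comparisons: 1 + 2 + 3 + 1 + 1 + 4 = 12


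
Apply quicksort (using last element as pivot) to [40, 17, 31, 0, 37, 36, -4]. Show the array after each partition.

Partition 1: pivot=-4 at index 0 -> [-4, 17, 31, 0, 37, 36, 40]
Partition 2: pivot=40 at index 6 -> [-4, 17, 31, 0, 37, 36, 40]
Partition 3: pivot=36 at index 4 -> [-4, 17, 31, 0, 36, 37, 40]
Partition 4: pivot=0 at index 1 -> [-4, 0, 31, 17, 36, 37, 40]
Partition 5: pivot=17 at index 2 -> [-4, 0, 17, 31, 36, 37, 40]


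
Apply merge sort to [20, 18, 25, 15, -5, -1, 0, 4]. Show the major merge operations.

Divide and conquer:
  Merge [20] + [18] -> [18, 20]
  Merge [25] + [15] -> [15, 25]
  Merge [18, 20] + [15, 25] -> [15, 18, 20, 25]
  Merge [-5] + [-1] -> [-5, -1]
  Merge [0] + [4] -> [0, 4]
  Merge [-5, -1] + [0, 4] -> [-5, -1, 0, 4]
  Merge [15, 18, 20, 25] + [-5, -1, 0, 4] -> [-5, -1, 0, 4, 15, 18, 20, 25]


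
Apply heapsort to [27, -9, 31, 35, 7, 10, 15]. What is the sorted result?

Build heap: [35, 27, 31, -9, 7, 10, 15]
Extract 35: [31, 27, 15, -9, 7, 10, 35]
Extract 31: [27, 10, 15, -9, 7, 31, 35]
Extract 27: [15, 10, 7, -9, 27, 31, 35]
Extract 15: [10, -9, 7, 15, 27, 31, 35]
Extract 10: [7, -9, 10, 15, 27, 31, 35]
Extract 7: [-9, 7, 10, 15, 27, 31, 35]


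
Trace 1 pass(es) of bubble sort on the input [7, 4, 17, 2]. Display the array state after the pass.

After pass 1: [4, 7, 2, 17] (2 swaps)
Total swaps: 2


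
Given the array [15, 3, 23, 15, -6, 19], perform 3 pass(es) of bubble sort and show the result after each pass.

After pass 1: [3, 15, 15, -6, 19, 23] (4 swaps)
After pass 2: [3, 15, -6, 15, 19, 23] (1 swaps)
After pass 3: [3, -6, 15, 15, 19, 23] (1 swaps)
Total swaps: 6


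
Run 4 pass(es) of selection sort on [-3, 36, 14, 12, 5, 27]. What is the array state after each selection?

Pass 1: Select minimum -3 at index 0, swap -> [-3, 36, 14, 12, 5, 27]
Pass 2: Select minimum 5 at index 4, swap -> [-3, 5, 14, 12, 36, 27]
Pass 3: Select minimum 12 at index 3, swap -> [-3, 5, 12, 14, 36, 27]
Pass 4: Select minimum 14 at index 3, swap -> [-3, 5, 12, 14, 36, 27]


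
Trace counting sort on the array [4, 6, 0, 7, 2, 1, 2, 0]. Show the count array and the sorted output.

Count array: [2, 1, 2, 0, 1, 0, 1, 1]
(count[i] = number of elements equal to i)
Cumulative count: [2, 3, 5, 5, 6, 6, 7, 8]
Sorted: [0, 0, 1, 2, 2, 4, 6, 7]


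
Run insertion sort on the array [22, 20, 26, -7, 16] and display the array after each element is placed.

First element 22 is already 'sorted'
Insert 20: shifted 1 elements -> [20, 22, 26, -7, 16]
Insert 26: shifted 0 elements -> [20, 22, 26, -7, 16]
Insert -7: shifted 3 elements -> [-7, 20, 22, 26, 16]
Insert 16: shifted 3 elements -> [-7, 16, 20, 22, 26]


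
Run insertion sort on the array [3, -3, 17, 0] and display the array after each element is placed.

First element 3 is already 'sorted'
Insert -3: shifted 1 elements -> [-3, 3, 17, 0]
Insert 17: shifted 0 elements -> [-3, 3, 17, 0]
Insert 0: shifted 2 elements -> [-3, 0, 3, 17]


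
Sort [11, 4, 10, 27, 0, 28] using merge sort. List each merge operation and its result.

Divide and conquer:
  Merge [4] + [10] -> [4, 10]
  Merge [11] + [4, 10] -> [4, 10, 11]
  Merge [0] + [28] -> [0, 28]
  Merge [27] + [0, 28] -> [0, 27, 28]
  Merge [4, 10, 11] + [0, 27, 28] -> [0, 4, 10, 11, 27, 28]


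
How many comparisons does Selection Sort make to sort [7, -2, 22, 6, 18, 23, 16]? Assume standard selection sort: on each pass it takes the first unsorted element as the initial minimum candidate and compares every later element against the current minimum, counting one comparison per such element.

Pass 1: scan indices 1..6 for the minimum = 6 comparison(s); min is -2, place at index 0 -> [-2, 7, 22, 6, 18, 23, 16]
Pass 2: scan indices 2..6 for the minimum = 5 comparison(s); min is 6, place at index 1 -> [-2, 6, 22, 7, 18, 23, 16]
Pass 3: scan indices 3..6 for the minimum = 4 comparison(s); min is 7, place at index 2 -> [-2, 6, 7, 22, 18, 23, 16]
Pass 4: scan indices 4..6 for the minimum = 3 comparison(s); min is 16, place at index 3 -> [-2, 6, 7, 16, 18, 23, 22]
Pass 5: scan indices 5..6 for the minimum = 2 comparison(s); min is 18, place at index 4 -> [-2, 6, 7, 16, 18, 23, 22]
Pass 6: scan indices 6..6 for the minimum = 1 comparison(s); min is 22, place at index 5 -> [-2, 6, 7, 16, 18, 22, 23]
Selection sort always scans the whole unsorted suffix, so the count is (n-1) + (n-2) + ... + 1 = n(n-1)/2 = 7*6/2 = 21 regardless of the input order.
Total comparisons: 6 + 5 + 4 + 3 + 2 + 1 = 21


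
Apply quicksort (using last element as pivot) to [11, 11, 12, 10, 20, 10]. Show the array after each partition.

Partition 1: pivot=10 at index 1 -> [10, 10, 12, 11, 20, 11]
Partition 2: pivot=11 at index 3 -> [10, 10, 11, 11, 20, 12]
Partition 3: pivot=12 at index 4 -> [10, 10, 11, 11, 12, 20]


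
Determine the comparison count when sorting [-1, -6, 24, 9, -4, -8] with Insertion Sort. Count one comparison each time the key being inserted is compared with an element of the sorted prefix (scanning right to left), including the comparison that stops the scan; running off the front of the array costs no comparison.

Insert -6: -1 > -6 (shift), reached front = 1 comparison(s) -> [-6, -1, 24, 9, -4, -8]
Insert 24: -1 <= 24 (stop) = 1 comparison(s) -> [-6, -1, 24, 9, -4, -8]
Insert 9: 24 > 9 (shift), -1 <= 9 (stop) = 2 comparison(s) -> [-6, -1, 9, 24, -4, -8]
Insert -4: 24 > -4 (shift), 9 > -4 (shift), -1 > -4 (shift), -6 <= -4 (stop) = 4 comparison(s) -> [-6, -4, -1, 9, 24, -8]
Insert -8: 24 > -8 (shift), 9 > -8 (shift), -1 > -8 (shift), -4 > -8 (shift), -6 > -8 (shift), reached front = 5 comparison(s) -> [-8, -6, -4, -1, 9, 24]
Total comparisons: 1 + 1 + 2 + 4 + 5 = 13


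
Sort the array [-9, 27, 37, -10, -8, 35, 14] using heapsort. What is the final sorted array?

Build heap: [37, 27, 35, -10, -8, -9, 14]
Extract 37: [35, 27, 14, -10, -8, -9, 37]
Extract 35: [27, -8, 14, -10, -9, 35, 37]
Extract 27: [14, -8, -9, -10, 27, 35, 37]
Extract 14: [-8, -10, -9, 14, 27, 35, 37]
Extract -8: [-9, -10, -8, 14, 27, 35, 37]
Extract -9: [-10, -9, -8, 14, 27, 35, 37]


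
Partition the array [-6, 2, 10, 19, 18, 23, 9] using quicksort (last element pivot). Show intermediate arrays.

Partition 1: pivot=9 at index 2 -> [-6, 2, 9, 19, 18, 23, 10]
Partition 2: pivot=2 at index 1 -> [-6, 2, 9, 19, 18, 23, 10]
Partition 3: pivot=10 at index 3 -> [-6, 2, 9, 10, 18, 23, 19]
Partition 4: pivot=19 at index 5 -> [-6, 2, 9, 10, 18, 19, 23]


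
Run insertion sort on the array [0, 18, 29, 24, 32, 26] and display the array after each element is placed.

First element 0 is already 'sorted'
Insert 18: shifted 0 elements -> [0, 18, 29, 24, 32, 26]
Insert 29: shifted 0 elements -> [0, 18, 29, 24, 32, 26]
Insert 24: shifted 1 elements -> [0, 18, 24, 29, 32, 26]
Insert 32: shifted 0 elements -> [0, 18, 24, 29, 32, 26]
Insert 26: shifted 2 elements -> [0, 18, 24, 26, 29, 32]


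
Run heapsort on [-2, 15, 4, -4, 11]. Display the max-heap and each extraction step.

Build heap: [15, 11, 4, -4, -2]
Extract 15: [11, -2, 4, -4, 15]
Extract 11: [4, -2, -4, 11, 15]
Extract 4: [-2, -4, 4, 11, 15]
Extract -2: [-4, -2, 4, 11, 15]


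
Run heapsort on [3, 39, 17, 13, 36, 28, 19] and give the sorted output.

Build heap: [39, 36, 28, 13, 3, 17, 19]
Extract 39: [36, 19, 28, 13, 3, 17, 39]
Extract 36: [28, 19, 17, 13, 3, 36, 39]
Extract 28: [19, 13, 17, 3, 28, 36, 39]
Extract 19: [17, 13, 3, 19, 28, 36, 39]
Extract 17: [13, 3, 17, 19, 28, 36, 39]
Extract 13: [3, 13, 17, 19, 28, 36, 39]


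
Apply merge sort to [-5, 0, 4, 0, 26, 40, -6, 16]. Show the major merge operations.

Divide and conquer:
  Merge [-5] + [0] -> [-5, 0]
  Merge [4] + [0] -> [0, 4]
  Merge [-5, 0] + [0, 4] -> [-5, 0, 0, 4]
  Merge [26] + [40] -> [26, 40]
  Merge [-6] + [16] -> [-6, 16]
  Merge [26, 40] + [-6, 16] -> [-6, 16, 26, 40]
  Merge [-5, 0, 0, 4] + [-6, 16, 26, 40] -> [-6, -5, 0, 0, 4, 16, 26, 40]


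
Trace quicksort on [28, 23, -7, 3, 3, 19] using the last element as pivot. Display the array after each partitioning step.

Partition 1: pivot=19 at index 3 -> [-7, 3, 3, 19, 28, 23]
Partition 2: pivot=3 at index 2 -> [-7, 3, 3, 19, 28, 23]
Partition 3: pivot=3 at index 1 -> [-7, 3, 3, 19, 28, 23]
Partition 4: pivot=23 at index 4 -> [-7, 3, 3, 19, 23, 28]


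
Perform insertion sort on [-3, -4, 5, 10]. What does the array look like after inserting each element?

First element -3 is already 'sorted'
Insert -4: shifted 1 elements -> [-4, -3, 5, 10]
Insert 5: shifted 0 elements -> [-4, -3, 5, 10]
Insert 10: shifted 0 elements -> [-4, -3, 5, 10]


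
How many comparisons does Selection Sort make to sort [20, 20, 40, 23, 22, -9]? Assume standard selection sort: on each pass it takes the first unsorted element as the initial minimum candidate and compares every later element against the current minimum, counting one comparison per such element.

Pass 1: scan indices 1..5 for the minimum = 5 comparison(s); min is -9, place at index 0 -> [-9, 20, 40, 23, 22, 20]
Pass 2: scan indices 2..5 for the minimum = 4 comparison(s); min is 20, place at index 1 -> [-9, 20, 40, 23, 22, 20]
Pass 3: scan indices 3..5 for the minimum = 3 comparison(s); min is 20, place at index 2 -> [-9, 20, 20, 23, 22, 40]
Pass 4: scan indices 4..5 for the minimum = 2 comparison(s); min is 22, place at index 3 -> [-9, 20, 20, 22, 23, 40]
Pass 5: scan indices 5..5 for the minimum = 1 comparison(s); min is 23, place at index 4 -> [-9, 20, 20, 22, 23, 40]
Selection sort always scans the whole unsorted suffix, so the count is (n-1) + (n-2) + ... + 1 = n(n-1)/2 = 6*5/2 = 15 regardless of the input order.
Total comparisons: 5 + 4 + 3 + 2 + 1 = 15


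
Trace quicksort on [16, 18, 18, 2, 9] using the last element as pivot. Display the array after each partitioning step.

Partition 1: pivot=9 at index 1 -> [2, 9, 18, 16, 18]
Partition 2: pivot=18 at index 4 -> [2, 9, 18, 16, 18]
Partition 3: pivot=16 at index 2 -> [2, 9, 16, 18, 18]


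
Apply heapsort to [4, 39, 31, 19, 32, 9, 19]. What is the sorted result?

Build heap: [39, 32, 31, 19, 4, 9, 19]
Extract 39: [32, 19, 31, 19, 4, 9, 39]
Extract 32: [31, 19, 9, 19, 4, 32, 39]
Extract 31: [19, 19, 9, 4, 31, 32, 39]
Extract 19: [19, 4, 9, 19, 31, 32, 39]
Extract 19: [9, 4, 19, 19, 31, 32, 39]
Extract 9: [4, 9, 19, 19, 31, 32, 39]


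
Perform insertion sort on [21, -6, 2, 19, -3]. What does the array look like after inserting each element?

First element 21 is already 'sorted'
Insert -6: shifted 1 elements -> [-6, 21, 2, 19, -3]
Insert 2: shifted 1 elements -> [-6, 2, 21, 19, -3]
Insert 19: shifted 1 elements -> [-6, 2, 19, 21, -3]
Insert -3: shifted 3 elements -> [-6, -3, 2, 19, 21]


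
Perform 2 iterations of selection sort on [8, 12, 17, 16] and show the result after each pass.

Pass 1: Select minimum 8 at index 0, swap -> [8, 12, 17, 16]
Pass 2: Select minimum 12 at index 1, swap -> [8, 12, 17, 16]


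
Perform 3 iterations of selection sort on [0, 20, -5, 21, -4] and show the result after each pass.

Pass 1: Select minimum -5 at index 2, swap -> [-5, 20, 0, 21, -4]
Pass 2: Select minimum -4 at index 4, swap -> [-5, -4, 0, 21, 20]
Pass 3: Select minimum 0 at index 2, swap -> [-5, -4, 0, 21, 20]


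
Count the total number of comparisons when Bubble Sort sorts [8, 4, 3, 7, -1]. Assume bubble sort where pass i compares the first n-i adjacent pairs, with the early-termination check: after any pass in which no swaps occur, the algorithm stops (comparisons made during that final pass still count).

Pass 1: compare adjacent pairs (0,1)..(3,4) = 4 comparison(s), 4 swap(s) -> [4, 3, 7, -1, 8]
Pass 2: compare adjacent pairs (0,1)..(2,3) = 3 comparison(s), 2 swap(s) -> [3, 4, -1, 7, 8]
Pass 3: compare adjacent pairs (0,1)..(1,2) = 2 comparison(s), 1 swap(s) -> [3, -1, 4, 7, 8]
Pass 4: compare adjacent pairs (0,1)..(0,1) = 1 comparison(s), 1 swap(s) -> [-1, 3, 4, 7, 8]
Every pass made at least one swap, so all n-1 passes run.
Total comparisons: 4 + 3 + 2 + 1 = 10


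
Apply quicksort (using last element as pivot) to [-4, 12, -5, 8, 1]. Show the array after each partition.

Partition 1: pivot=1 at index 2 -> [-4, -5, 1, 8, 12]
Partition 2: pivot=-5 at index 0 -> [-5, -4, 1, 8, 12]
Partition 3: pivot=12 at index 4 -> [-5, -4, 1, 8, 12]
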